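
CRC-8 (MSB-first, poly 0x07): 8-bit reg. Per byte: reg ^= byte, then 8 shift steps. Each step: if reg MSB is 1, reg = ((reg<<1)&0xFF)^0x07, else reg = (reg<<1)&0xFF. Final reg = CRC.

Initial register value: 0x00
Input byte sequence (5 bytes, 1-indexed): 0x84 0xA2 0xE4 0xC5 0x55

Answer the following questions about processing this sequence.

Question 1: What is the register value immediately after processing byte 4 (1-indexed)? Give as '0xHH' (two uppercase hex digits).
After byte 1 (0x84): reg=0x95
After byte 2 (0xA2): reg=0x85
After byte 3 (0xE4): reg=0x20
After byte 4 (0xC5): reg=0xB5

Answer: 0xB5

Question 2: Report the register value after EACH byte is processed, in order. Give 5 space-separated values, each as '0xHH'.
0x95 0x85 0x20 0xB5 0xAE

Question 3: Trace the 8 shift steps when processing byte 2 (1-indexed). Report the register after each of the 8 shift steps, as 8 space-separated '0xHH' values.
After byte 1 (0x84): reg=0x95
Register before byte 2: 0x95
After XOR with byte 0xA2: 0x37

Answer: 0x6E 0xDC 0xBF 0x79 0xF2 0xE3 0xC1 0x85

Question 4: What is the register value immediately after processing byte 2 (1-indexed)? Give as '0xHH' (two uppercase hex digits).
Answer: 0x85

Derivation:
After byte 1 (0x84): reg=0x95
After byte 2 (0xA2): reg=0x85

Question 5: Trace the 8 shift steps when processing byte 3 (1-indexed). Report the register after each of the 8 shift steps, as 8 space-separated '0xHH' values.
After byte 1 (0x84): reg=0x95
After byte 2 (0xA2): reg=0x85
Register before byte 3: 0x85
After XOR with byte 0xE4: 0x61

Answer: 0xC2 0x83 0x01 0x02 0x04 0x08 0x10 0x20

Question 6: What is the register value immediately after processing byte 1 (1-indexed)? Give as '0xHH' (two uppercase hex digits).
After byte 1 (0x84): reg=0x95

Answer: 0x95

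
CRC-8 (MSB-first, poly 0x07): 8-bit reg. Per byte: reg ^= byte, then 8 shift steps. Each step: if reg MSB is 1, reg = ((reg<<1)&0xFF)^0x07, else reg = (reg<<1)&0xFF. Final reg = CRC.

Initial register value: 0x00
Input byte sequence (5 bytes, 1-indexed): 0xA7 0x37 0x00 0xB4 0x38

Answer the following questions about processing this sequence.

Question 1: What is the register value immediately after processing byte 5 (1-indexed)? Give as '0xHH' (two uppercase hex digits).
Answer: 0xA2

Derivation:
After byte 1 (0xA7): reg=0x7C
After byte 2 (0x37): reg=0xF6
After byte 3 (0x00): reg=0xCC
After byte 4 (0xB4): reg=0x6F
After byte 5 (0x38): reg=0xA2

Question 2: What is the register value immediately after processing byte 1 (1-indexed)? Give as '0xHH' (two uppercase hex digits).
After byte 1 (0xA7): reg=0x7C

Answer: 0x7C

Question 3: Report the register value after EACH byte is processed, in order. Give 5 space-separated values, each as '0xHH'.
0x7C 0xF6 0xCC 0x6F 0xA2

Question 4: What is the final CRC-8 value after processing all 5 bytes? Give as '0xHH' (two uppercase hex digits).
Answer: 0xA2

Derivation:
After byte 1 (0xA7): reg=0x7C
After byte 2 (0x37): reg=0xF6
After byte 3 (0x00): reg=0xCC
After byte 4 (0xB4): reg=0x6F
After byte 5 (0x38): reg=0xA2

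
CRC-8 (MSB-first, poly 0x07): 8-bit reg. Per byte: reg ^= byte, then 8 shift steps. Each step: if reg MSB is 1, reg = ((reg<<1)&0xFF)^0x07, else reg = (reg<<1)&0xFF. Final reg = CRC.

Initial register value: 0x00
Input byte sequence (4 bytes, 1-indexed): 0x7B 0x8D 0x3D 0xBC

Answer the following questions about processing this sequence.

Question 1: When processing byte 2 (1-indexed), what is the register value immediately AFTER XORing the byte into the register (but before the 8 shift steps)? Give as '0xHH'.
Answer: 0xEB

Derivation:
Register before byte 2: 0x66
Byte 2: 0x8D
0x66 XOR 0x8D = 0xEB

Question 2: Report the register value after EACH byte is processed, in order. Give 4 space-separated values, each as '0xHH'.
0x66 0x9F 0x67 0x0F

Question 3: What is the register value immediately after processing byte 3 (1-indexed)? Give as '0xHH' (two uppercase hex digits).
After byte 1 (0x7B): reg=0x66
After byte 2 (0x8D): reg=0x9F
After byte 3 (0x3D): reg=0x67

Answer: 0x67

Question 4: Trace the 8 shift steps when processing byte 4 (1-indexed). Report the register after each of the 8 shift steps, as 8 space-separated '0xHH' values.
Answer: 0xB1 0x65 0xCA 0x93 0x21 0x42 0x84 0x0F

Derivation:
After byte 1 (0x7B): reg=0x66
After byte 2 (0x8D): reg=0x9F
After byte 3 (0x3D): reg=0x67
Register before byte 4: 0x67
After XOR with byte 0xBC: 0xDB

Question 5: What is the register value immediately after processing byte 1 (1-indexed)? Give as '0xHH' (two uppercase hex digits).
After byte 1 (0x7B): reg=0x66

Answer: 0x66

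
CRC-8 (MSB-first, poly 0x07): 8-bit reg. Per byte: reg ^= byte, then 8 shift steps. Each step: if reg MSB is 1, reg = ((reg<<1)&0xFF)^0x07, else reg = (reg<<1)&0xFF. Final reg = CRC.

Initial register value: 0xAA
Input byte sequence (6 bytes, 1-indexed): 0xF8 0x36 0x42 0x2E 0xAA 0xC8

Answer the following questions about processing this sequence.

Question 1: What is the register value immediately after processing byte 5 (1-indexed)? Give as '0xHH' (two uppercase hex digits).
Answer: 0x94

Derivation:
After byte 1 (0xF8): reg=0xB9
After byte 2 (0x36): reg=0xA4
After byte 3 (0x42): reg=0xBC
After byte 4 (0x2E): reg=0xF7
After byte 5 (0xAA): reg=0x94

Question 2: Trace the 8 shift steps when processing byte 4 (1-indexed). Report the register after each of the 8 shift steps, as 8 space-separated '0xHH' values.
After byte 1 (0xF8): reg=0xB9
After byte 2 (0x36): reg=0xA4
After byte 3 (0x42): reg=0xBC
Register before byte 4: 0xBC
After XOR with byte 0x2E: 0x92

Answer: 0x23 0x46 0x8C 0x1F 0x3E 0x7C 0xF8 0xF7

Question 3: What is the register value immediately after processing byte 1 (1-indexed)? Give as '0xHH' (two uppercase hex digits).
After byte 1 (0xF8): reg=0xB9

Answer: 0xB9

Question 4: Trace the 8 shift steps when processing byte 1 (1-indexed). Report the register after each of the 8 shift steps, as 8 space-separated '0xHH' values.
Answer: 0xA4 0x4F 0x9E 0x3B 0x76 0xEC 0xDF 0xB9

Derivation:
Register before byte 1: 0xAA
After XOR with byte 0xF8: 0x52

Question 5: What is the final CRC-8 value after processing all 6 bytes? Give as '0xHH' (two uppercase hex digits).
Answer: 0x93

Derivation:
After byte 1 (0xF8): reg=0xB9
After byte 2 (0x36): reg=0xA4
After byte 3 (0x42): reg=0xBC
After byte 4 (0x2E): reg=0xF7
After byte 5 (0xAA): reg=0x94
After byte 6 (0xC8): reg=0x93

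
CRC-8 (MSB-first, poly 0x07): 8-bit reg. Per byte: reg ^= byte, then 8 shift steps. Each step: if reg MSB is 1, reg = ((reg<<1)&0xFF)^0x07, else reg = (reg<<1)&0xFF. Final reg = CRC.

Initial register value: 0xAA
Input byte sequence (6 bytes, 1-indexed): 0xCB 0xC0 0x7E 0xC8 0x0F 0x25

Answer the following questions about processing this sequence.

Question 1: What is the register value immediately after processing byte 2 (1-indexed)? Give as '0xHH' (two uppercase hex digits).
Answer: 0xAE

Derivation:
After byte 1 (0xCB): reg=0x20
After byte 2 (0xC0): reg=0xAE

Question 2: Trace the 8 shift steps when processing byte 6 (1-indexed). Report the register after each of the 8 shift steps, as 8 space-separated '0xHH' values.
Answer: 0xC4 0x8F 0x19 0x32 0x64 0xC8 0x97 0x29

Derivation:
After byte 1 (0xCB): reg=0x20
After byte 2 (0xC0): reg=0xAE
After byte 3 (0x7E): reg=0x3E
After byte 4 (0xC8): reg=0xCC
After byte 5 (0x0F): reg=0x47
Register before byte 6: 0x47
After XOR with byte 0x25: 0x62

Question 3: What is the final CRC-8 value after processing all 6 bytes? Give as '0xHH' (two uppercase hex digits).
Answer: 0x29

Derivation:
After byte 1 (0xCB): reg=0x20
After byte 2 (0xC0): reg=0xAE
After byte 3 (0x7E): reg=0x3E
After byte 4 (0xC8): reg=0xCC
After byte 5 (0x0F): reg=0x47
After byte 6 (0x25): reg=0x29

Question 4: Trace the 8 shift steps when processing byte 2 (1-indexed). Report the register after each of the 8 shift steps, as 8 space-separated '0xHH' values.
Answer: 0xC7 0x89 0x15 0x2A 0x54 0xA8 0x57 0xAE

Derivation:
After byte 1 (0xCB): reg=0x20
Register before byte 2: 0x20
After XOR with byte 0xC0: 0xE0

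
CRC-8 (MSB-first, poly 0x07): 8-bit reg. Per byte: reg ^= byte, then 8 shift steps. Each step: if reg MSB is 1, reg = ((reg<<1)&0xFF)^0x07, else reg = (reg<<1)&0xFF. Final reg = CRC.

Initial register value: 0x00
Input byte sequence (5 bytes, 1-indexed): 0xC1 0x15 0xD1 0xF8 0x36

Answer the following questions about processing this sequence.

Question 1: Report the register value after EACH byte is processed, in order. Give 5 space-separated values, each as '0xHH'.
0x49 0x93 0xC9 0x97 0x6E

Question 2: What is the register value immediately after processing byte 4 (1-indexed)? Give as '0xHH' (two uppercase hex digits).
After byte 1 (0xC1): reg=0x49
After byte 2 (0x15): reg=0x93
After byte 3 (0xD1): reg=0xC9
After byte 4 (0xF8): reg=0x97

Answer: 0x97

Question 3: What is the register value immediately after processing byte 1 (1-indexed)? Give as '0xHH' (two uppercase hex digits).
Answer: 0x49

Derivation:
After byte 1 (0xC1): reg=0x49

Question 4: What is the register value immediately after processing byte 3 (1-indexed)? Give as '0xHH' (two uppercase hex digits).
After byte 1 (0xC1): reg=0x49
After byte 2 (0x15): reg=0x93
After byte 3 (0xD1): reg=0xC9

Answer: 0xC9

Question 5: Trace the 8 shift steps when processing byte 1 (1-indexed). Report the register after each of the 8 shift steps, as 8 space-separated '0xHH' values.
Register before byte 1: 0x00
After XOR with byte 0xC1: 0xC1

Answer: 0x85 0x0D 0x1A 0x34 0x68 0xD0 0xA7 0x49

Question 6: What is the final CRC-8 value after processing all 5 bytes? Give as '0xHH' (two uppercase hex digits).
After byte 1 (0xC1): reg=0x49
After byte 2 (0x15): reg=0x93
After byte 3 (0xD1): reg=0xC9
After byte 4 (0xF8): reg=0x97
After byte 5 (0x36): reg=0x6E

Answer: 0x6E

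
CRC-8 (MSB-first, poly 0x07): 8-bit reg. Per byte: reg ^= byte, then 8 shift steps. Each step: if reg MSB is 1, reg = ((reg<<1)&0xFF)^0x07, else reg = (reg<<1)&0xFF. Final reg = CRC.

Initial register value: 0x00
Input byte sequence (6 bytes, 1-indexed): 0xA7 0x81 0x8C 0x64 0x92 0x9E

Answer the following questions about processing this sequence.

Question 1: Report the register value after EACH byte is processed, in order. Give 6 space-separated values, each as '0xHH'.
0x7C 0xFD 0x50 0x8C 0x5A 0x52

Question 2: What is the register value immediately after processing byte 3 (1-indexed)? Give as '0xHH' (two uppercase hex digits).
After byte 1 (0xA7): reg=0x7C
After byte 2 (0x81): reg=0xFD
After byte 3 (0x8C): reg=0x50

Answer: 0x50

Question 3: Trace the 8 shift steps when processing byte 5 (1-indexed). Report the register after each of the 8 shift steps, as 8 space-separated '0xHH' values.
After byte 1 (0xA7): reg=0x7C
After byte 2 (0x81): reg=0xFD
After byte 3 (0x8C): reg=0x50
After byte 4 (0x64): reg=0x8C
Register before byte 5: 0x8C
After XOR with byte 0x92: 0x1E

Answer: 0x3C 0x78 0xF0 0xE7 0xC9 0x95 0x2D 0x5A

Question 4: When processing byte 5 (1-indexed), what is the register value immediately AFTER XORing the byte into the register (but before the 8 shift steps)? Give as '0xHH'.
Register before byte 5: 0x8C
Byte 5: 0x92
0x8C XOR 0x92 = 0x1E

Answer: 0x1E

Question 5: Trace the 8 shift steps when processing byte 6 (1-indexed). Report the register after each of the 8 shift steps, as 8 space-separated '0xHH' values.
Answer: 0x8F 0x19 0x32 0x64 0xC8 0x97 0x29 0x52

Derivation:
After byte 1 (0xA7): reg=0x7C
After byte 2 (0x81): reg=0xFD
After byte 3 (0x8C): reg=0x50
After byte 4 (0x64): reg=0x8C
After byte 5 (0x92): reg=0x5A
Register before byte 6: 0x5A
After XOR with byte 0x9E: 0xC4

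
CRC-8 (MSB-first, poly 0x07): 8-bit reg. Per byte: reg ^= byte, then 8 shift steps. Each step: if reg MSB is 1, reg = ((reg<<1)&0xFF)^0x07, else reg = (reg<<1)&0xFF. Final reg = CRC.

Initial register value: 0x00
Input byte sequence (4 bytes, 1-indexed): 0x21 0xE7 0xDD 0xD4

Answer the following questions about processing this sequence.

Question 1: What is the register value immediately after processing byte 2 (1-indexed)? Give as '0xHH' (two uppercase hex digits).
Answer: 0x00

Derivation:
After byte 1 (0x21): reg=0xE7
After byte 2 (0xE7): reg=0x00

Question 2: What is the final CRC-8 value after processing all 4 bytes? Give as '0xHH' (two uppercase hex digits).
After byte 1 (0x21): reg=0xE7
After byte 2 (0xE7): reg=0x00
After byte 3 (0xDD): reg=0x1D
After byte 4 (0xD4): reg=0x71

Answer: 0x71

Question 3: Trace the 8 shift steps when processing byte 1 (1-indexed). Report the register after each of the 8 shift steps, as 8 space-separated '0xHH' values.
Register before byte 1: 0x00
After XOR with byte 0x21: 0x21

Answer: 0x42 0x84 0x0F 0x1E 0x3C 0x78 0xF0 0xE7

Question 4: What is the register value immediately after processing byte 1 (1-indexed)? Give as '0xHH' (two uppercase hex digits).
Answer: 0xE7

Derivation:
After byte 1 (0x21): reg=0xE7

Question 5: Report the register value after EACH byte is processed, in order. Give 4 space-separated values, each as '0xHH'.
0xE7 0x00 0x1D 0x71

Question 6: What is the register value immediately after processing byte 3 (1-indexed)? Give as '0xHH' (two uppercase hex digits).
Answer: 0x1D

Derivation:
After byte 1 (0x21): reg=0xE7
After byte 2 (0xE7): reg=0x00
After byte 3 (0xDD): reg=0x1D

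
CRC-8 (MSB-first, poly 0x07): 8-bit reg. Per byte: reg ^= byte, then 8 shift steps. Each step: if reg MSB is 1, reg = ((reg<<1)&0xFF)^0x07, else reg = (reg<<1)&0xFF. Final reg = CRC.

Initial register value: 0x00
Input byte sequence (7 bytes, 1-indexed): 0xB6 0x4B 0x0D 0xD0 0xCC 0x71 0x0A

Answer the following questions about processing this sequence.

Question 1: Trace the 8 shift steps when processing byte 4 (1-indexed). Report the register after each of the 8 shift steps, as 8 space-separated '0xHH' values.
After byte 1 (0xB6): reg=0x0B
After byte 2 (0x4B): reg=0xC7
After byte 3 (0x0D): reg=0x78
Register before byte 4: 0x78
After XOR with byte 0xD0: 0xA8

Answer: 0x57 0xAE 0x5B 0xB6 0x6B 0xD6 0xAB 0x51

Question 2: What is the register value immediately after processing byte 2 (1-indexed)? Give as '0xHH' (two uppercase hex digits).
After byte 1 (0xB6): reg=0x0B
After byte 2 (0x4B): reg=0xC7

Answer: 0xC7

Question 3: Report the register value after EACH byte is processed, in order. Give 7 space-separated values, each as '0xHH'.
0x0B 0xC7 0x78 0x51 0xDA 0x58 0xB9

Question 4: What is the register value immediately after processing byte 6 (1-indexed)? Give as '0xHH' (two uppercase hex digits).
After byte 1 (0xB6): reg=0x0B
After byte 2 (0x4B): reg=0xC7
After byte 3 (0x0D): reg=0x78
After byte 4 (0xD0): reg=0x51
After byte 5 (0xCC): reg=0xDA
After byte 6 (0x71): reg=0x58

Answer: 0x58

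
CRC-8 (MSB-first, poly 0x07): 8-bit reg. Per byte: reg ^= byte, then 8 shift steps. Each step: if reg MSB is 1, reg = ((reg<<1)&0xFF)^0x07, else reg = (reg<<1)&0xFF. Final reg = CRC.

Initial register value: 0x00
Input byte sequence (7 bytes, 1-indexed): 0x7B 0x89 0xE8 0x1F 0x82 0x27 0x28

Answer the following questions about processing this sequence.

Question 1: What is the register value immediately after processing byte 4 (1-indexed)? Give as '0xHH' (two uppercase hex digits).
Answer: 0x3F

Derivation:
After byte 1 (0x7B): reg=0x66
After byte 2 (0x89): reg=0x83
After byte 3 (0xE8): reg=0x16
After byte 4 (0x1F): reg=0x3F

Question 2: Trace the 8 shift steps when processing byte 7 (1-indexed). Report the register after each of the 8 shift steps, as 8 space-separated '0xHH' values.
After byte 1 (0x7B): reg=0x66
After byte 2 (0x89): reg=0x83
After byte 3 (0xE8): reg=0x16
After byte 4 (0x1F): reg=0x3F
After byte 5 (0x82): reg=0x3A
After byte 6 (0x27): reg=0x53
Register before byte 7: 0x53
After XOR with byte 0x28: 0x7B

Answer: 0xF6 0xEB 0xD1 0xA5 0x4D 0x9A 0x33 0x66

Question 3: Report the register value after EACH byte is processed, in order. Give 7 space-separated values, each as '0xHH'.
0x66 0x83 0x16 0x3F 0x3A 0x53 0x66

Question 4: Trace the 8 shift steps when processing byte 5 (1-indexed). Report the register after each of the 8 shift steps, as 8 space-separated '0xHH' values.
After byte 1 (0x7B): reg=0x66
After byte 2 (0x89): reg=0x83
After byte 3 (0xE8): reg=0x16
After byte 4 (0x1F): reg=0x3F
Register before byte 5: 0x3F
After XOR with byte 0x82: 0xBD

Answer: 0x7D 0xFA 0xF3 0xE1 0xC5 0x8D 0x1D 0x3A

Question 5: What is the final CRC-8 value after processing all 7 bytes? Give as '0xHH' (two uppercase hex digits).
After byte 1 (0x7B): reg=0x66
After byte 2 (0x89): reg=0x83
After byte 3 (0xE8): reg=0x16
After byte 4 (0x1F): reg=0x3F
After byte 5 (0x82): reg=0x3A
After byte 6 (0x27): reg=0x53
After byte 7 (0x28): reg=0x66

Answer: 0x66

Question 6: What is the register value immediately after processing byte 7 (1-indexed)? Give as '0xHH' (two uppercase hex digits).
Answer: 0x66

Derivation:
After byte 1 (0x7B): reg=0x66
After byte 2 (0x89): reg=0x83
After byte 3 (0xE8): reg=0x16
After byte 4 (0x1F): reg=0x3F
After byte 5 (0x82): reg=0x3A
After byte 6 (0x27): reg=0x53
After byte 7 (0x28): reg=0x66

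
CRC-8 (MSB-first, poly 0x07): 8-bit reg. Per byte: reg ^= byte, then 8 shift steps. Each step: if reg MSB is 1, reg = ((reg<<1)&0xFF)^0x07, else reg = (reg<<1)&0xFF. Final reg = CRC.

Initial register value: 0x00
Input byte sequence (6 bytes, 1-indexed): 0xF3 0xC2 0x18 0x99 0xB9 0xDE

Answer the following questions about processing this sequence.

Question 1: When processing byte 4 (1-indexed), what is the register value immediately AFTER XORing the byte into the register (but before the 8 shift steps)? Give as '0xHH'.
Register before byte 4: 0x5E
Byte 4: 0x99
0x5E XOR 0x99 = 0xC7

Answer: 0xC7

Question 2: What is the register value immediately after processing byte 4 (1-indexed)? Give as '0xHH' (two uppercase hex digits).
After byte 1 (0xF3): reg=0xD7
After byte 2 (0xC2): reg=0x6B
After byte 3 (0x18): reg=0x5E
After byte 4 (0x99): reg=0x5B

Answer: 0x5B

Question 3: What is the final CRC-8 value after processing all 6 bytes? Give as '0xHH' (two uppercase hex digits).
After byte 1 (0xF3): reg=0xD7
After byte 2 (0xC2): reg=0x6B
After byte 3 (0x18): reg=0x5E
After byte 4 (0x99): reg=0x5B
After byte 5 (0xB9): reg=0xA0
After byte 6 (0xDE): reg=0x7D

Answer: 0x7D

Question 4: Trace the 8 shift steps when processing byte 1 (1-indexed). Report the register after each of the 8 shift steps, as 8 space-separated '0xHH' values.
Register before byte 1: 0x00
After XOR with byte 0xF3: 0xF3

Answer: 0xE1 0xC5 0x8D 0x1D 0x3A 0x74 0xE8 0xD7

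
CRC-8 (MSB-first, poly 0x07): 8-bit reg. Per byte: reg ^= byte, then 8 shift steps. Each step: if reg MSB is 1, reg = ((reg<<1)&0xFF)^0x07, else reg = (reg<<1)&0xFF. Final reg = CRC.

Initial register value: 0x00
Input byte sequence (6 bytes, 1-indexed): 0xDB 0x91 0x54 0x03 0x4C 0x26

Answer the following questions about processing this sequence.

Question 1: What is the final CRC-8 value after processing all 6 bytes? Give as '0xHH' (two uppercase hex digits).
After byte 1 (0xDB): reg=0x0F
After byte 2 (0x91): reg=0xD3
After byte 3 (0x54): reg=0x9C
After byte 4 (0x03): reg=0xD4
After byte 5 (0x4C): reg=0xC1
After byte 6 (0x26): reg=0xBB

Answer: 0xBB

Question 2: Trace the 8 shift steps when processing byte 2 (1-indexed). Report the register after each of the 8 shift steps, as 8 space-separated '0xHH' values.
Answer: 0x3B 0x76 0xEC 0xDF 0xB9 0x75 0xEA 0xD3

Derivation:
After byte 1 (0xDB): reg=0x0F
Register before byte 2: 0x0F
After XOR with byte 0x91: 0x9E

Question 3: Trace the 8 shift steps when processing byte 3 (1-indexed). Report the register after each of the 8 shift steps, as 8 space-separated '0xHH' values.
Answer: 0x09 0x12 0x24 0x48 0x90 0x27 0x4E 0x9C

Derivation:
After byte 1 (0xDB): reg=0x0F
After byte 2 (0x91): reg=0xD3
Register before byte 3: 0xD3
After XOR with byte 0x54: 0x87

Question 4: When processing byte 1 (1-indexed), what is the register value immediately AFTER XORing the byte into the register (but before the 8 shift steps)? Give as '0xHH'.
Answer: 0xDB

Derivation:
Register before byte 1: 0x00
Byte 1: 0xDB
0x00 XOR 0xDB = 0xDB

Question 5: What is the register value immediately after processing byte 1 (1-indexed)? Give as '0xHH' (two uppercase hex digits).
Answer: 0x0F

Derivation:
After byte 1 (0xDB): reg=0x0F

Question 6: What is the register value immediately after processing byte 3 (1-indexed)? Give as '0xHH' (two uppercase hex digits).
After byte 1 (0xDB): reg=0x0F
After byte 2 (0x91): reg=0xD3
After byte 3 (0x54): reg=0x9C

Answer: 0x9C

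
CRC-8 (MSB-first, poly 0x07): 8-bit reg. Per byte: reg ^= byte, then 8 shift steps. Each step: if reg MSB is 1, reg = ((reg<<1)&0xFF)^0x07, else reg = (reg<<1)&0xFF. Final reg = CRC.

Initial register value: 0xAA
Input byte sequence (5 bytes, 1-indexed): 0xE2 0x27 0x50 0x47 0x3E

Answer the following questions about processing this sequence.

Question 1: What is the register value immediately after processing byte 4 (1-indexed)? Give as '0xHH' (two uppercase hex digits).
After byte 1 (0xE2): reg=0xFF
After byte 2 (0x27): reg=0x06
After byte 3 (0x50): reg=0xA5
After byte 4 (0x47): reg=0xA0

Answer: 0xA0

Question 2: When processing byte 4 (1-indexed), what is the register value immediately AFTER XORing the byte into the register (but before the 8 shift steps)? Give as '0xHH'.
Answer: 0xE2

Derivation:
Register before byte 4: 0xA5
Byte 4: 0x47
0xA5 XOR 0x47 = 0xE2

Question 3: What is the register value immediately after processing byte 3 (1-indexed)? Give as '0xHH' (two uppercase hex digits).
After byte 1 (0xE2): reg=0xFF
After byte 2 (0x27): reg=0x06
After byte 3 (0x50): reg=0xA5

Answer: 0xA5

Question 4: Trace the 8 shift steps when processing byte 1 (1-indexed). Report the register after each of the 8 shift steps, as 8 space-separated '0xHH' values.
Answer: 0x90 0x27 0x4E 0x9C 0x3F 0x7E 0xFC 0xFF

Derivation:
Register before byte 1: 0xAA
After XOR with byte 0xE2: 0x48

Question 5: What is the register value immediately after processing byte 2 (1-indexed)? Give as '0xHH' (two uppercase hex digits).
After byte 1 (0xE2): reg=0xFF
After byte 2 (0x27): reg=0x06

Answer: 0x06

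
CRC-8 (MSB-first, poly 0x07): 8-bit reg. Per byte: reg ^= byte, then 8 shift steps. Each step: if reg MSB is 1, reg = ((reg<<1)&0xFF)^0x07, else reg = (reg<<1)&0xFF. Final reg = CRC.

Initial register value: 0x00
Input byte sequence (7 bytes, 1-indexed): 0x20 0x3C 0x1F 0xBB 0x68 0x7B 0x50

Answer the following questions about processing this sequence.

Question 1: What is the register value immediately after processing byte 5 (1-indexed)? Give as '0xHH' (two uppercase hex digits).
After byte 1 (0x20): reg=0xE0
After byte 2 (0x3C): reg=0x1A
After byte 3 (0x1F): reg=0x1B
After byte 4 (0xBB): reg=0x69
After byte 5 (0x68): reg=0x07

Answer: 0x07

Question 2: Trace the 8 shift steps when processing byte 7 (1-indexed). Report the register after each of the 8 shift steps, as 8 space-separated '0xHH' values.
After byte 1 (0x20): reg=0xE0
After byte 2 (0x3C): reg=0x1A
After byte 3 (0x1F): reg=0x1B
After byte 4 (0xBB): reg=0x69
After byte 5 (0x68): reg=0x07
After byte 6 (0x7B): reg=0x73
Register before byte 7: 0x73
After XOR with byte 0x50: 0x23

Answer: 0x46 0x8C 0x1F 0x3E 0x7C 0xF8 0xF7 0xE9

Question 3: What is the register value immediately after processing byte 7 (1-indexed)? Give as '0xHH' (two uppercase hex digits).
After byte 1 (0x20): reg=0xE0
After byte 2 (0x3C): reg=0x1A
After byte 3 (0x1F): reg=0x1B
After byte 4 (0xBB): reg=0x69
After byte 5 (0x68): reg=0x07
After byte 6 (0x7B): reg=0x73
After byte 7 (0x50): reg=0xE9

Answer: 0xE9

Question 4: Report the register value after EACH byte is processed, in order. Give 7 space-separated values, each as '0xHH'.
0xE0 0x1A 0x1B 0x69 0x07 0x73 0xE9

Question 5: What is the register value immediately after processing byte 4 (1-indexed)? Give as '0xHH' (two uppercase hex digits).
Answer: 0x69

Derivation:
After byte 1 (0x20): reg=0xE0
After byte 2 (0x3C): reg=0x1A
After byte 3 (0x1F): reg=0x1B
After byte 4 (0xBB): reg=0x69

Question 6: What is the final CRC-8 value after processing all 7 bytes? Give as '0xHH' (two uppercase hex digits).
After byte 1 (0x20): reg=0xE0
After byte 2 (0x3C): reg=0x1A
After byte 3 (0x1F): reg=0x1B
After byte 4 (0xBB): reg=0x69
After byte 5 (0x68): reg=0x07
After byte 6 (0x7B): reg=0x73
After byte 7 (0x50): reg=0xE9

Answer: 0xE9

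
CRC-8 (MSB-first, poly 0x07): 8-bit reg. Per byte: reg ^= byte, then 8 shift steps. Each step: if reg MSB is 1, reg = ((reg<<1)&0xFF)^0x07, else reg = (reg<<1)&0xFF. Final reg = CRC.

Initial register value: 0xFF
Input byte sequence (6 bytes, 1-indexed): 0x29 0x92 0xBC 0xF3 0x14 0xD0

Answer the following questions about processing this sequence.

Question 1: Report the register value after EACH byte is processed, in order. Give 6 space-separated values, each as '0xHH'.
0x2C 0x33 0xA4 0xA2 0x0B 0x0F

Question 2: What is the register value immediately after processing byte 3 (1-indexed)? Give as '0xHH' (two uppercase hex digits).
After byte 1 (0x29): reg=0x2C
After byte 2 (0x92): reg=0x33
After byte 3 (0xBC): reg=0xA4

Answer: 0xA4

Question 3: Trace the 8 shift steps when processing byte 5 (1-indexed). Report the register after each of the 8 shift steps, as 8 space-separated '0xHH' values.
After byte 1 (0x29): reg=0x2C
After byte 2 (0x92): reg=0x33
After byte 3 (0xBC): reg=0xA4
After byte 4 (0xF3): reg=0xA2
Register before byte 5: 0xA2
After XOR with byte 0x14: 0xB6

Answer: 0x6B 0xD6 0xAB 0x51 0xA2 0x43 0x86 0x0B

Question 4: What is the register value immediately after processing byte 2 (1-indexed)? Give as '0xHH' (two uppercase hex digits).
Answer: 0x33

Derivation:
After byte 1 (0x29): reg=0x2C
After byte 2 (0x92): reg=0x33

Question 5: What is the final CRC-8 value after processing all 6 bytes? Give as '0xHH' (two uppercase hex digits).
After byte 1 (0x29): reg=0x2C
After byte 2 (0x92): reg=0x33
After byte 3 (0xBC): reg=0xA4
After byte 4 (0xF3): reg=0xA2
After byte 5 (0x14): reg=0x0B
After byte 6 (0xD0): reg=0x0F

Answer: 0x0F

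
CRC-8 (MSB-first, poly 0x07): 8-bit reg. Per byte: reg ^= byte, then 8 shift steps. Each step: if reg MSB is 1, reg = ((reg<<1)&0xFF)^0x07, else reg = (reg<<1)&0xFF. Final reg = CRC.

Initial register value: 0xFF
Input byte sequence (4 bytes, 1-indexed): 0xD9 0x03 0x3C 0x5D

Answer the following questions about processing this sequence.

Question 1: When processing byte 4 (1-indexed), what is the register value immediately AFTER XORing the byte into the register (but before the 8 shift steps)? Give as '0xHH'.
Answer: 0xE8

Derivation:
Register before byte 4: 0xB5
Byte 4: 0x5D
0xB5 XOR 0x5D = 0xE8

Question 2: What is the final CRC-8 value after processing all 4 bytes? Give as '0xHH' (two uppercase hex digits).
After byte 1 (0xD9): reg=0xF2
After byte 2 (0x03): reg=0xD9
After byte 3 (0x3C): reg=0xB5
After byte 4 (0x5D): reg=0x96

Answer: 0x96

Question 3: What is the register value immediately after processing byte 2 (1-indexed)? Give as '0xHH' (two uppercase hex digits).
Answer: 0xD9

Derivation:
After byte 1 (0xD9): reg=0xF2
After byte 2 (0x03): reg=0xD9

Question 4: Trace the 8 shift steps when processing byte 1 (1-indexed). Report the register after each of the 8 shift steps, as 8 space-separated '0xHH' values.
Answer: 0x4C 0x98 0x37 0x6E 0xDC 0xBF 0x79 0xF2

Derivation:
Register before byte 1: 0xFF
After XOR with byte 0xD9: 0x26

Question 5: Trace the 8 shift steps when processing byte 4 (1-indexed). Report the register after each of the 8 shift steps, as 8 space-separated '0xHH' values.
After byte 1 (0xD9): reg=0xF2
After byte 2 (0x03): reg=0xD9
After byte 3 (0x3C): reg=0xB5
Register before byte 4: 0xB5
After XOR with byte 0x5D: 0xE8

Answer: 0xD7 0xA9 0x55 0xAA 0x53 0xA6 0x4B 0x96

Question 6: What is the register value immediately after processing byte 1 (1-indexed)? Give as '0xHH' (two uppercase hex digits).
Answer: 0xF2

Derivation:
After byte 1 (0xD9): reg=0xF2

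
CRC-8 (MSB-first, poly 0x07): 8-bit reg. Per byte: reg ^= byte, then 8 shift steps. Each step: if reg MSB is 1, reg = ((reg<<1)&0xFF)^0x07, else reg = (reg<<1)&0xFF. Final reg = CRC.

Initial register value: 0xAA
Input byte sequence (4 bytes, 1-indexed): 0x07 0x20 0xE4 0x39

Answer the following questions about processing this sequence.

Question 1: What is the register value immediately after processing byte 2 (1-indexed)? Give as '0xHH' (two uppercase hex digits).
After byte 1 (0x07): reg=0x4A
After byte 2 (0x20): reg=0x11

Answer: 0x11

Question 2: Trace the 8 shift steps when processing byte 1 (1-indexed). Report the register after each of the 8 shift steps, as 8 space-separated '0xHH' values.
Answer: 0x5D 0xBA 0x73 0xE6 0xCB 0x91 0x25 0x4A

Derivation:
Register before byte 1: 0xAA
After XOR with byte 0x07: 0xAD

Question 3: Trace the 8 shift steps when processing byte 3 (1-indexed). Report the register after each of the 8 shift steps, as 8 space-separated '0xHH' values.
After byte 1 (0x07): reg=0x4A
After byte 2 (0x20): reg=0x11
Register before byte 3: 0x11
After XOR with byte 0xE4: 0xF5

Answer: 0xED 0xDD 0xBD 0x7D 0xFA 0xF3 0xE1 0xC5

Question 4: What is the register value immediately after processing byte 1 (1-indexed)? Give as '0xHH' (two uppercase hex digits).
After byte 1 (0x07): reg=0x4A

Answer: 0x4A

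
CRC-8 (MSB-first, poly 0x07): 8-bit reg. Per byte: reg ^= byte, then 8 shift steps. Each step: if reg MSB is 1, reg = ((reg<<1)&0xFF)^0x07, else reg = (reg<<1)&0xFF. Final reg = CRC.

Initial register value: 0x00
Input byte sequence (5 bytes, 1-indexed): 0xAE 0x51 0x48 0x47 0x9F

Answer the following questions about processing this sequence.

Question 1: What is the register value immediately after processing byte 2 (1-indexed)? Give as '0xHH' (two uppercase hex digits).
Answer: 0x7E

Derivation:
After byte 1 (0xAE): reg=0x43
After byte 2 (0x51): reg=0x7E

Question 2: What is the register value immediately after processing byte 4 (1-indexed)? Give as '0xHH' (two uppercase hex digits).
After byte 1 (0xAE): reg=0x43
After byte 2 (0x51): reg=0x7E
After byte 3 (0x48): reg=0x82
After byte 4 (0x47): reg=0x55

Answer: 0x55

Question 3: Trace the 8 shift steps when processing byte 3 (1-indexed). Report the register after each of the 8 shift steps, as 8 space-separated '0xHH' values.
Answer: 0x6C 0xD8 0xB7 0x69 0xD2 0xA3 0x41 0x82

Derivation:
After byte 1 (0xAE): reg=0x43
After byte 2 (0x51): reg=0x7E
Register before byte 3: 0x7E
After XOR with byte 0x48: 0x36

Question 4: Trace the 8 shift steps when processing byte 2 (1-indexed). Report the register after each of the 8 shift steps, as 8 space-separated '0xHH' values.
After byte 1 (0xAE): reg=0x43
Register before byte 2: 0x43
After XOR with byte 0x51: 0x12

Answer: 0x24 0x48 0x90 0x27 0x4E 0x9C 0x3F 0x7E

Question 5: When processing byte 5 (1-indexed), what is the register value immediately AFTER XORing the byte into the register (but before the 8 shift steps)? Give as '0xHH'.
Register before byte 5: 0x55
Byte 5: 0x9F
0x55 XOR 0x9F = 0xCA

Answer: 0xCA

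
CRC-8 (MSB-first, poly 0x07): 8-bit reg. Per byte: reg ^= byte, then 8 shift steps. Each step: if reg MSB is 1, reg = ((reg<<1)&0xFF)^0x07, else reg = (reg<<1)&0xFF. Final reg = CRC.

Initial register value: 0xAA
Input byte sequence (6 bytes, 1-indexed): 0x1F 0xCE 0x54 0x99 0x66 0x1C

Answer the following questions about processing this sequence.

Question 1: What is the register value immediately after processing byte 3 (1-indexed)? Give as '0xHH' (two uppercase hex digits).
After byte 1 (0x1F): reg=0x02
After byte 2 (0xCE): reg=0x6A
After byte 3 (0x54): reg=0xBA

Answer: 0xBA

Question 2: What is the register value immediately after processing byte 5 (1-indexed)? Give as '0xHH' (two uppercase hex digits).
After byte 1 (0x1F): reg=0x02
After byte 2 (0xCE): reg=0x6A
After byte 3 (0x54): reg=0xBA
After byte 4 (0x99): reg=0xE9
After byte 5 (0x66): reg=0xA4

Answer: 0xA4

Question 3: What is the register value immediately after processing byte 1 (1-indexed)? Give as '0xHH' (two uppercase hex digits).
After byte 1 (0x1F): reg=0x02

Answer: 0x02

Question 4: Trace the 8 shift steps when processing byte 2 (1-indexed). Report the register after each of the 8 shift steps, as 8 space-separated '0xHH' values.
Answer: 0x9F 0x39 0x72 0xE4 0xCF 0x99 0x35 0x6A

Derivation:
After byte 1 (0x1F): reg=0x02
Register before byte 2: 0x02
After XOR with byte 0xCE: 0xCC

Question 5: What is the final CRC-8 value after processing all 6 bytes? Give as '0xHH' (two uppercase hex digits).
After byte 1 (0x1F): reg=0x02
After byte 2 (0xCE): reg=0x6A
After byte 3 (0x54): reg=0xBA
After byte 4 (0x99): reg=0xE9
After byte 5 (0x66): reg=0xA4
After byte 6 (0x1C): reg=0x21

Answer: 0x21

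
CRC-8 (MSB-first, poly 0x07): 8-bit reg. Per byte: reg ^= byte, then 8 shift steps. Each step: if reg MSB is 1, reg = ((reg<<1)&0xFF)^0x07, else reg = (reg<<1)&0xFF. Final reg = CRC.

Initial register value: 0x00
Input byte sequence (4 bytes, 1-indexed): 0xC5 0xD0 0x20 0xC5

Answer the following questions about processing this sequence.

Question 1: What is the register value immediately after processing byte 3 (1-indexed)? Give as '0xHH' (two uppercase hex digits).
Answer: 0x17

Derivation:
After byte 1 (0xC5): reg=0x55
After byte 2 (0xD0): reg=0x92
After byte 3 (0x20): reg=0x17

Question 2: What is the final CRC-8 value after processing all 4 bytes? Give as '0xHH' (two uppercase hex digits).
After byte 1 (0xC5): reg=0x55
After byte 2 (0xD0): reg=0x92
After byte 3 (0x20): reg=0x17
After byte 4 (0xC5): reg=0x30

Answer: 0x30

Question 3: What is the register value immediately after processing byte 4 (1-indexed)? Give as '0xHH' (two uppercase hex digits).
Answer: 0x30

Derivation:
After byte 1 (0xC5): reg=0x55
After byte 2 (0xD0): reg=0x92
After byte 3 (0x20): reg=0x17
After byte 4 (0xC5): reg=0x30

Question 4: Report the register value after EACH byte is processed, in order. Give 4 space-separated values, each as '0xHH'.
0x55 0x92 0x17 0x30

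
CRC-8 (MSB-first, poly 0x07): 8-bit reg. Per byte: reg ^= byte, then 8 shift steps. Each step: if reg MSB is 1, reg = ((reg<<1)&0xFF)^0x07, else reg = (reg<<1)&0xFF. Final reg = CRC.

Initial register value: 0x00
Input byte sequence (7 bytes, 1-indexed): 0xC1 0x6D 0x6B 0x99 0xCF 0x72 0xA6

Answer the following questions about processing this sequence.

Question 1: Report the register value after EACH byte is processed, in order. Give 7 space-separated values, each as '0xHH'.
0x49 0xFC 0xEC 0x4C 0x80 0xD0 0x45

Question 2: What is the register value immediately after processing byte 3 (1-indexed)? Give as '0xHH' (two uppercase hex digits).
After byte 1 (0xC1): reg=0x49
After byte 2 (0x6D): reg=0xFC
After byte 3 (0x6B): reg=0xEC

Answer: 0xEC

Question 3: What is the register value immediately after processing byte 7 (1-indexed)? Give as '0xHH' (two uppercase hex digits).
Answer: 0x45

Derivation:
After byte 1 (0xC1): reg=0x49
After byte 2 (0x6D): reg=0xFC
After byte 3 (0x6B): reg=0xEC
After byte 4 (0x99): reg=0x4C
After byte 5 (0xCF): reg=0x80
After byte 6 (0x72): reg=0xD0
After byte 7 (0xA6): reg=0x45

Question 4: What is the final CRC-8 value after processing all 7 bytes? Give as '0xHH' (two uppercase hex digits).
After byte 1 (0xC1): reg=0x49
After byte 2 (0x6D): reg=0xFC
After byte 3 (0x6B): reg=0xEC
After byte 4 (0x99): reg=0x4C
After byte 5 (0xCF): reg=0x80
After byte 6 (0x72): reg=0xD0
After byte 7 (0xA6): reg=0x45

Answer: 0x45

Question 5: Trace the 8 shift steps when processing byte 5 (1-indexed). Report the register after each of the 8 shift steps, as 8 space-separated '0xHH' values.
After byte 1 (0xC1): reg=0x49
After byte 2 (0x6D): reg=0xFC
After byte 3 (0x6B): reg=0xEC
After byte 4 (0x99): reg=0x4C
Register before byte 5: 0x4C
After XOR with byte 0xCF: 0x83

Answer: 0x01 0x02 0x04 0x08 0x10 0x20 0x40 0x80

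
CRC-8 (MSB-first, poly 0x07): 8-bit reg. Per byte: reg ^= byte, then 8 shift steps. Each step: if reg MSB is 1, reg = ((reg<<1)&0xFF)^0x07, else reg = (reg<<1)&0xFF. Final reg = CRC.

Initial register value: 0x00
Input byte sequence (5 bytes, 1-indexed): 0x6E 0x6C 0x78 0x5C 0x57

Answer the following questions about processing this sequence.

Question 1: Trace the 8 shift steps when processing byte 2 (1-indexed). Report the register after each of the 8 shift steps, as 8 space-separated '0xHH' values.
Answer: 0xC2 0x83 0x01 0x02 0x04 0x08 0x10 0x20

Derivation:
After byte 1 (0x6E): reg=0x0D
Register before byte 2: 0x0D
After XOR with byte 0x6C: 0x61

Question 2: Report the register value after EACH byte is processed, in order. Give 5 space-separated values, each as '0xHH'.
0x0D 0x20 0x8F 0x37 0x27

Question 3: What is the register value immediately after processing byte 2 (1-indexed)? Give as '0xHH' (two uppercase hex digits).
Answer: 0x20

Derivation:
After byte 1 (0x6E): reg=0x0D
After byte 2 (0x6C): reg=0x20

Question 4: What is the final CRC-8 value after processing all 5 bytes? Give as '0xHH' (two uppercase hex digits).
After byte 1 (0x6E): reg=0x0D
After byte 2 (0x6C): reg=0x20
After byte 3 (0x78): reg=0x8F
After byte 4 (0x5C): reg=0x37
After byte 5 (0x57): reg=0x27

Answer: 0x27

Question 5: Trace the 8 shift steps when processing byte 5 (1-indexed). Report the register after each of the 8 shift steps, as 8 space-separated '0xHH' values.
Answer: 0xC0 0x87 0x09 0x12 0x24 0x48 0x90 0x27

Derivation:
After byte 1 (0x6E): reg=0x0D
After byte 2 (0x6C): reg=0x20
After byte 3 (0x78): reg=0x8F
After byte 4 (0x5C): reg=0x37
Register before byte 5: 0x37
After XOR with byte 0x57: 0x60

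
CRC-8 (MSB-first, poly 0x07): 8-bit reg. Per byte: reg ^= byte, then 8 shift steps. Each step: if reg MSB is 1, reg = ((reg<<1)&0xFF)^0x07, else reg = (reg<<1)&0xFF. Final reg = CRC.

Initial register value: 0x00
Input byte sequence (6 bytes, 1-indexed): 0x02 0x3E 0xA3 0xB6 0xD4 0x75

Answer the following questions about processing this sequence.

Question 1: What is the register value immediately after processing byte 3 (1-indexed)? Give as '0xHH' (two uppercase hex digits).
After byte 1 (0x02): reg=0x0E
After byte 2 (0x3E): reg=0x90
After byte 3 (0xA3): reg=0x99

Answer: 0x99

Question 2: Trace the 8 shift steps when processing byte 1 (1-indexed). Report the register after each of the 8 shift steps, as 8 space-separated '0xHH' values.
Answer: 0x04 0x08 0x10 0x20 0x40 0x80 0x07 0x0E

Derivation:
Register before byte 1: 0x00
After XOR with byte 0x02: 0x02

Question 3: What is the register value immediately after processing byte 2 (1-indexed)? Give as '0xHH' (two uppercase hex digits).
After byte 1 (0x02): reg=0x0E
After byte 2 (0x3E): reg=0x90

Answer: 0x90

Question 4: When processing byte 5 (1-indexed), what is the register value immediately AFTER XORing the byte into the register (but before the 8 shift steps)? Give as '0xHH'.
Register before byte 5: 0xCD
Byte 5: 0xD4
0xCD XOR 0xD4 = 0x19

Answer: 0x19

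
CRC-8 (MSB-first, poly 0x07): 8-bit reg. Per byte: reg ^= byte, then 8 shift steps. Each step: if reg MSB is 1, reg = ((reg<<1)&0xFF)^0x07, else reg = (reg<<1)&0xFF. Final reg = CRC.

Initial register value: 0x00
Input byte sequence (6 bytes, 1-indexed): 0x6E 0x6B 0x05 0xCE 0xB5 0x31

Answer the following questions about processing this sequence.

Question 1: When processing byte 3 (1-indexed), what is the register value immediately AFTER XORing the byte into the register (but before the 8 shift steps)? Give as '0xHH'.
Answer: 0x30

Derivation:
Register before byte 3: 0x35
Byte 3: 0x05
0x35 XOR 0x05 = 0x30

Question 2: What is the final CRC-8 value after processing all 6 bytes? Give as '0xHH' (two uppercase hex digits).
After byte 1 (0x6E): reg=0x0D
After byte 2 (0x6B): reg=0x35
After byte 3 (0x05): reg=0x90
After byte 4 (0xCE): reg=0x9D
After byte 5 (0xB5): reg=0xD8
After byte 6 (0x31): reg=0x91

Answer: 0x91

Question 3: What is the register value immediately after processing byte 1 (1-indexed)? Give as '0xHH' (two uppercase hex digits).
Answer: 0x0D

Derivation:
After byte 1 (0x6E): reg=0x0D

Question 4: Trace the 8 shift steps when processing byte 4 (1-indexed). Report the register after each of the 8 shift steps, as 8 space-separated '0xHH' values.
After byte 1 (0x6E): reg=0x0D
After byte 2 (0x6B): reg=0x35
After byte 3 (0x05): reg=0x90
Register before byte 4: 0x90
After XOR with byte 0xCE: 0x5E

Answer: 0xBC 0x7F 0xFE 0xFB 0xF1 0xE5 0xCD 0x9D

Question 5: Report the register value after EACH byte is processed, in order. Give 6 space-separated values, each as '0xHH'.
0x0D 0x35 0x90 0x9D 0xD8 0x91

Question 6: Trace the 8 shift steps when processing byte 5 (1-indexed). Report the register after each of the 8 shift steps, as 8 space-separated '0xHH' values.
After byte 1 (0x6E): reg=0x0D
After byte 2 (0x6B): reg=0x35
After byte 3 (0x05): reg=0x90
After byte 4 (0xCE): reg=0x9D
Register before byte 5: 0x9D
After XOR with byte 0xB5: 0x28

Answer: 0x50 0xA0 0x47 0x8E 0x1B 0x36 0x6C 0xD8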